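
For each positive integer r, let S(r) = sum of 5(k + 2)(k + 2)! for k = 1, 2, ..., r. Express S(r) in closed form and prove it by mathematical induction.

S(r) = 5(r + 3)! - 30

We claim S(r) = 5(r + 3)! - 30 for all r ≥ 1.
Base case (r = 1): S(1) = 90, and the closed form gives 90. They agree.
Inductive step: assume the claim holds for r = k, so S(k) = 5(k + 3)! - 30.
Then S(k+1) = S(k) + (5(k + 3)(k + 3)!) = (5(k + 3)! - 30) + (5(k + 3)(k + 3)!).
Simplifying, S(k+1) = 5((k+1) + 3)! - 30,
which is the closed form with r = k+1.
By induction, the statement is established for all r ≥ 1.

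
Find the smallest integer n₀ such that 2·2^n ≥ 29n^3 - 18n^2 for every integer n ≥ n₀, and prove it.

n₀ = 16

At n = 15: 65536 < 93825, so the inequality fails and n₀ ≥ 16. We prove 2·2^n ≥ 29n^3 - 18n^2 for all n ≥ 16.
Base case (n = 16): 2·2^n = 131072 and 29n^3 - 18n^2 = 114176, so 131072 ≥ 114176.
Suppose the result is true for n = i, so 2·2^i ≥ 29i^3 - 18i^2.
Then 2·2^(i + 1) = 2·(2·2^i) ≥ 2·(29i^3 - 18i^2).
Also, for i ≥ 16 we have 2·(29i^3 - 18i^2) ≥ 29(i+1)^3 - 18(i+1)^2, since 2·(29i^3 - 18i^2) − (29(i+1)^3 - 18(i+1)^2) = 29i^3 - 105i^2 - 51i - 11, which is nonnegative for all i ≥ 16.
Combining, 2·2^(i + 1) ≥ 29(i+1)^3 - 18(i+1)^2.
By induction, the statement is established for all n ≥ 16.
Hence the smallest such n₀ is 16.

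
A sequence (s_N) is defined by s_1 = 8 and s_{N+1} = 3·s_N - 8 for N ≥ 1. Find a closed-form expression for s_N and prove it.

s_N = 4·3^(N - 1) + 4

Computing the first terms: s_1 = 8, s_2 = 16, s_3 = 40. This suggests s_N = 4·3^(N - 1) + 4.
Base step (N = 1): the formula gives 8 = 8 = s_1.
Inductive step: suppose the statement holds for some p ≥ 1, so s_p = 4·3^(p - 1) + 4.
Then s_{p+1} = 3·s_p - 8 = 3·(4·3^(p - 1) + 4) - 8 = 4·3^p + 4 = 4·3^((p+1) - 1) + 4,
which is the claimed formula at N = p+1.
Hence, by induction on N, the claim holds for every N ≥ 1.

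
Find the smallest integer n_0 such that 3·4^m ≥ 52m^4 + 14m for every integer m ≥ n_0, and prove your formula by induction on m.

n_0 = 9

At m = 8: 196608 < 213104, so the inequality fails and n_0 ≥ 9. We prove 3·4^m ≥ 52m^4 + 14m for all m ≥ 9.
Base step (m = 9): 3·4^m = 786432 and 52m^4 + 14m = 341298, so 786432 ≥ 341298.
Suppose the result is true for m = i, so 3·4^i ≥ 52i^4 + 14i.
Then 3·4^(i + 1) = 4·(3·4^i) ≥ 4·(52i^4 + 14i).
Also, for i ≥ 9 we have 4·(52i^4 + 14i) ≥ 52(i+1)^4 + 14(i+1), since 4·(52i^4 + 14i) − (52(i+1)^4 + 14(i+1)) = 156i^4 - 208i^3 - 312i^2 - 166i - 66, which is nonnegative for all i ≥ 9.
Combining, 3·4^(i + 1) ≥ 52(i+1)^4 + 14(i+1).
This completes the induction.
Hence the smallest such n_0 is 9.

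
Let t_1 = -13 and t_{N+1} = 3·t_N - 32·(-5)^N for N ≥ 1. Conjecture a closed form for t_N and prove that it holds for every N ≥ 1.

t_N = 4(-5)^N + 7·3^(N - 1)

Computing the first terms: t_1 = -13, t_2 = 121, t_3 = -437. This suggests t_N = 4(-5)^N + 7·3^(N - 1).
When N = 1: the formula gives -13 = -13 = t_1.
Inductive step: assume the claim holds for N = p, so t_p = 4(-5)^p + 7·3^(p - 1).
Then t_{p+1} = 3·t_p - 32·(-5)^p = 3·(4(-5)^p + 7·3^(p - 1)) - 32·(-5)^p = 4(-5)^(p + 1) + 7·3^p = 4(-5)^(p+1) + 7·3^((p+1) - 1),
which is the claimed formula at N = p+1.
Hence, by induction on N, the claim holds for every N ≥ 1.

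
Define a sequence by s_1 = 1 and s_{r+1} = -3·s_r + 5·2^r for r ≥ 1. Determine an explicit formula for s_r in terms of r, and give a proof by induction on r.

Computing the first terms: s_1 = 1, s_2 = 7, s_3 = -1. This suggests s_r = -(-3)^(r - 1) + 2^r.
Base case (r = 1): the formula gives 1 = 1 = s_1.
Suppose the result is true for r = p, so s_p = -(-3)^(p - 1) + 2^p.
Then s_{p+1} = -3·s_p + 5·2^p = -3·(-(-3)^(p - 1) + 2^p) + 5·2^p = -(-3)^p + 2^(p + 1) = -(-3)^((p+1) - 1) + 2^(p+1),
which is the claimed formula at r = p+1.
By induction, the statement is established for all r ≥ 1.

s_r = -(-3)^(r - 1) + 2^r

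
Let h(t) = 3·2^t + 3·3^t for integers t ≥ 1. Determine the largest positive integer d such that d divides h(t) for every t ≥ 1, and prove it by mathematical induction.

Computing the first values: h(1) = 15 and h(2) = 39; gcd(15, 39) = 3, so d ≤ 3.
We prove 3 | 3·2^t + 3·3^t for all t ≥ 1 by induction on t.
Base case (t = 1): h(1) = 15 = 3·(5), so 3 | h(1).
Suppose the result is true for t = p, i.e. 3 | h(p). Then
h(p+1) − 3·h(p) = (3·2^(p+1) + 3·3^(p+1)) − 3·(3·2^p + 3·3^p) = (3)·2^p·(2 − 3) = (-3)·2^p. Since 3 | h(p) by the inductive hypothesis, 3 | 3·h(p); and 3 | -3 since -3 = 3·-1. Therefore 3 | h(p+1).
By induction, the statement is established for all t ≥ 1.
Therefore the largest such d is 3.

d = 3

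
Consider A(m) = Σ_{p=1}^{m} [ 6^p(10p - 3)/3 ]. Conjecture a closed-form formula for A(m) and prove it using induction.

A(m) = 2·6^m(2m - 1) + 2

We claim A(m) = 2·6^m(2m - 1) + 2 for all m ≥ 1.
Base case (m = 1): A(1) = 14, and the closed form gives 14. They agree.
Suppose the result is true for m = p, so A(p) = 2·6^p(2p - 1) + 2.
Then A(p+1) = A(p) + (6^p(20p + 14)) = (2·6^p(2p - 1) + 2) + (6^p(20p + 14)).
Simplifying, A(p+1) = 24·6^p·p + 12·6^p + 2 = 2·6^(p+1)(2(p+1) - 1) + 2,
which is the closed form with m = p+1.
By induction, the statement is established for all m ≥ 1.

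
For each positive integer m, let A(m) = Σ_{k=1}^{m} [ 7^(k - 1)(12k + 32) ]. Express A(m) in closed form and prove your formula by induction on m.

A(m) = 7^m(2m + 5) - 5

We claim A(m) = 7^m(2m + 5) - 5 for all m ≥ 1.
Base step (m = 1): A(1) = 44, and the closed form gives 44. They agree.
Inductive step: assume the claim holds for m = k, so A(k) = 7^k(2k + 5) - 5.
Then A(k+1) = A(k) + (7^k(12k + 44)) = (7^k(2k + 5) - 5) + (7^k(12k + 44)).
Simplifying, A(k+1) = 14·7^k·k + 49·7^k - 5 = 7^(k+1)(2(k+1) + 5) - 5,
which is the closed form with m = k+1.
This completes the induction.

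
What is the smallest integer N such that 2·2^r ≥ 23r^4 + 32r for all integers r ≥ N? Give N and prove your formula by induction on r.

At r = 21: 4194304 < 4473735, so the inequality fails and N ≥ 22. We prove 2·2^r ≥ 23r^4 + 32r for all r ≥ 22.
For the base case r = 22: 2·2^r = 8388608 and 23r^4 + 32r = 5388592, so 8388608 ≥ 5388592.
For the inductive step, assume it holds for an arbitrary p ≥ 22, so 2·2^p ≥ 23p^4 + 32p.
Then 2·2^(p + 1) = 2·(2·2^p) ≥ 2·(23p^4 + 32p).
Also, for p ≥ 22 we have 2·(23p^4 + 32p) ≥ 23(p+1)^4 + 32(p+1), since 2·(23p^4 + 32p) − (23(p+1)^4 + 32(p+1)) = 23p^4 - 92p^3 - 138p^2 - 60p - 55, which is nonnegative for all p ≥ 22.
Combining, 2·2^(p + 1) ≥ 23(p+1)^4 + 32(p+1).
By the principle of mathematical induction, the result holds for all r ≥ 22.
Hence the smallest such N is 22.

N = 22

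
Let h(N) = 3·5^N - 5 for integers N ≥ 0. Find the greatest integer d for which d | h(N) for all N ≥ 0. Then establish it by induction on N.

Computing the first values: h(0) = -2 and h(1) = 10; gcd(-2, 10) = 2, so d ≤ 2.
We prove 2 | 3·5^N - 5 for all N ≥ 0 by induction on N.
When N = 0: h(0) = -2 = 2·(-1), so 2 | h(0).
Suppose the result is true for N = r, i.e. 2 | h(r). Then
h(r+1) = 3·5^(r+1) - 5 = 5·(3·5^r - 5) + 20 = 5·h(r) + 20. The first term is divisible by 2 by the inductive hypothesis, and 20 is divisible by 2. Hence 2 | h(r+1).
This completes the induction.
Therefore the largest such d is 2.

d = 2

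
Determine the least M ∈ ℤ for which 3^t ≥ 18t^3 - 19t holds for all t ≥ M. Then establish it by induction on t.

M = 9

At t = 8: 6561 < 9064, so the inequality fails and M ≥ 9. We prove 3^t ≥ 18t^3 - 19t for all t ≥ 9.
For the base case t = 9: 3^t = 19683 and 18t^3 - 19t = 12951, so 19683 ≥ 12951.
Suppose the result is true for t = p, so 3^p ≥ 18p^3 - 19p.
Then 3^(p + 1) = 3·(3^p) ≥ 3·(18p^3 - 19p).
Also, for p ≥ 9 we have 3·(18p^3 - 19p) ≥ 18(p+1)^3 - 19(p+1), since 3·(18p^3 - 19p) − (18(p+1)^3 - 19(p+1)) = 36p^3 - 54p^2 - 92p + 1, which is nonnegative for all p ≥ 9.
Combining, 3^(p + 1) ≥ 18(p+1)^3 - 19(p+1).
This completes the induction.
Hence the smallest such M is 9.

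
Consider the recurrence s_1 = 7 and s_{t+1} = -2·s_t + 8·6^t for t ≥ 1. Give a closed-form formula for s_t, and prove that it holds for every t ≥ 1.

s_t = (-2)^(t - 1) + 6^t

Computing the first terms: s_1 = 7, s_2 = 34, s_3 = 220. This suggests s_t = (-2)^(t - 1) + 6^t.
Base case (t = 1): the formula gives 7 = 7 = s_1.
Inductive step: assume the claim holds for t = m, so s_m = (-2)^(m - 1) + 6^m.
Then s_{m+1} = -2·s_m + 8·6^m = -2·((-2)^(m - 1) + 6^m) + 8·6^m = (-2)^m + 6^(m + 1) = (-2)^((m+1) - 1) + 6^(m+1),
which is the claimed formula at t = m+1.
This completes the induction.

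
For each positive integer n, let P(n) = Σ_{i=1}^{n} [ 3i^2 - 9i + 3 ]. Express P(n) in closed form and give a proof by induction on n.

We claim P(n) = n(n^2 - 3n - 1) for all n ≥ 1.
Base case (n = 1): P(1) = -3, and the closed form gives -3. They agree.
Suppose the result is true for n = i, so P(i) = i(i^2 - 3i - 1).
Then P(i+1) = P(i) + (3i^2 - 3i - 3) = (i(i^2 - 3i - 1)) + (3i^2 - 3i - 3).
Simplifying, P(i+1) = (i + 1)(i^2 - i - 3) = (i+1)((i+1)^2 - 3(i+1) - 1),
which is the closed form with n = i+1.
Hence, by induction on n, the claim holds for every n ≥ 1.

P(n) = n(n^2 - 3n - 1)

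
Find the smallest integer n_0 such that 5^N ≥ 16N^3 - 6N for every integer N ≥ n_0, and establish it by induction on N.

n_0 = 5

At N = 4: 625 < 1000, so the inequality fails and n_0 ≥ 5. We prove 5^N ≥ 16N^3 - 6N for all N ≥ 5.
When N = 5: 5^N = 3125 and 16N^3 - 6N = 1970, so 3125 ≥ 1970.
Inductive step: assume the claim holds for N = p, so 5^p ≥ 16p^3 - 6p.
Then 5^(p + 1) = 5·(5^p) ≥ 5·(16p^3 - 6p).
Also, for p ≥ 5 we have 5·(16p^3 - 6p) ≥ 16(p+1)^3 - 6(p+1), since 5·(16p^3 - 6p) − (16(p+1)^3 - 6(p+1)) = 64p^3 - 48p^2 - 72p - 10, which is nonnegative for all p ≥ 5.
Combining, 5^(p + 1) ≥ 16(p+1)^3 - 6(p+1).
Hence, by induction on N, the claim holds for every N ≥ 5.
Hence the smallest such n_0 is 5.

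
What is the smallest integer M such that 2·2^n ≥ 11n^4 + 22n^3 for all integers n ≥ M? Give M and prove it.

M = 20

At n = 19: 1048576 < 1584429, so the inequality fails and M ≥ 20. We prove 2·2^n ≥ 11n^4 + 22n^3 for all n ≥ 20.
Base step (n = 20): 2·2^n = 2097152 and 11n^4 + 22n^3 = 1936000, so 2097152 ≥ 1936000.
Suppose the result is true for n = m, so 2·2^m ≥ 11m^4 + 22m^3.
Then 2·2^(m + 1) = 2·(2·2^m) ≥ 2·(11m^4 + 22m^3).
Also, for m ≥ 20 we have 2·(11m^4 + 22m^3) ≥ 11(m+1)^4 + 22(m+1)^3, since 2·(11m^4 + 22m^3) − (11(m+1)^4 + 22(m+1)^3) = 11m^4 - 22m^3 - 132m^2 - 110m - 33, which is nonnegative for all m ≥ 20.
Combining, 2·2^(m + 1) ≥ 11(m+1)^4 + 22(m+1)^3.
Hence, by induction on n, the claim holds for every n ≥ 20.
Hence the smallest such M is 20.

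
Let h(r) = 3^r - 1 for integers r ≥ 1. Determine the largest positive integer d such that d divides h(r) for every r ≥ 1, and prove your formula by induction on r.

d = 2

Computing the first values: h(1) = 2 and h(2) = 8; gcd(2, 8) = 2, so d ≤ 2.
We prove 2 | 3^r - 1 for all r ≥ 1 by induction on r.
For the base case r = 1: h(1) = 2 = 2·(1), so 2 | h(1).
Inductive step: suppose the statement holds for some k ≥ 1, i.e. 2 | h(k). Then
3^{k+1} − 1^{k+1} = 3·3^k − 1·1^k = 3·(3^k − 1^k) + (2)·1^k. The first term is divisible by 2 by the inductive hypothesis, and the second term (2)·1^k is divisible by 2 since 2 | 2. Hence 2 | h(k+1).
By the principle of mathematical induction, the result holds for all r ≥ 1.
Therefore the largest such d is 2.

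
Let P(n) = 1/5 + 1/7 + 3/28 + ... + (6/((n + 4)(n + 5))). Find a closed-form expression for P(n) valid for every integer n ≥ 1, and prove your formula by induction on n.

We claim P(n) = 6n/(5(n + 5)) for all n ≥ 1.
Base case (n = 1): P(1) = 1/5, and the closed form gives 1/5. They agree.
Suppose the result is true for n = i, so P(i) = 6i/(5(i + 5)).
Then P(i+1) = P(i) + (6/((i + 5)(i + 6))) = (6i/(5(i + 5))) + (6/((i + 5)(i + 6))).
Simplifying, P(i+1) = 6(i + 1)/(5(i + 6)) = 6(i+1)/(5((i+1) + 5)),
which is the closed form with n = i+1.
By the principle of mathematical induction, the result holds for all n ≥ 1.

P(n) = 6n/(5(n + 5))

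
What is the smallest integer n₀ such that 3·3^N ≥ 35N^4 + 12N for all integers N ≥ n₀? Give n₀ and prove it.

n₀ = 11

At N = 10: 177147 < 350120, so the inequality fails and n₀ ≥ 11. We prove 3·3^N ≥ 35N^4 + 12N for all N ≥ 11.
For the base case N = 11: 3·3^N = 531441 and 35N^4 + 12N = 512567, so 531441 ≥ 512567.
Inductive step: assume the claim holds for N = j, so 3·3^j ≥ 35j^4 + 12j.
Then 3·3^(j + 1) = 3·(3·3^j) ≥ 3·(35j^4 + 12j).
Also, for j ≥ 11 we have 3·(35j^4 + 12j) ≥ 35(j+1)^4 + 12(j+1), since 3·(35j^4 + 12j) − (35(j+1)^4 + 12(j+1)) = 70j^4 - 140j^3 - 210j^2 - 116j - 47, which is nonnegative for all j ≥ 11.
Combining, 3·3^(j + 1) ≥ 35(j+1)^4 + 12(j+1).
By the principle of mathematical induction, the result holds for all N ≥ 11.
Hence the smallest such n₀ is 11.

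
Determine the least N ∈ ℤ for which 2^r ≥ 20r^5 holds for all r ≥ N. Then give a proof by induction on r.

N = 29

At r = 28: 268435456 < 344207360, so the inequality fails and N ≥ 29. We prove 2^r ≥ 20r^5 for all r ≥ 29.
When r = 29: 2^r = 536870912 and 20r^5 = 410222980, so 536870912 ≥ 410222980.
Inductive step: assume the claim holds for r = i, so 2^i ≥ 20i^5.
Then 2^(i + 1) = 2·(2^i) ≥ 2·(20i^5).
Also, for i ≥ 29 we have 2·(20i^5) ≥ 20(i+1)^5, since 2 ≥ (1 + 1/i)^5 for all i ≥ 29.
Combining, 2^(i + 1) ≥ 20(i+1)^5.
This completes the induction.
Hence the smallest such N is 29.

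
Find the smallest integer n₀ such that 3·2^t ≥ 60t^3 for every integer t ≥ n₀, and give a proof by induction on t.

At t = 16: 196608 < 245760, so the inequality fails and n₀ ≥ 17. We prove 3·2^t ≥ 60t^3 for all t ≥ 17.
For the base case t = 17: 3·2^t = 393216 and 60t^3 = 294780, so 393216 ≥ 294780.
Inductive step: assume the claim holds for t = m, so 3·2^m ≥ 60m^3.
Then 3·2^(m + 1) = 2·(3·2^m) ≥ 2·(60m^3).
Also, for m ≥ 17 we have 2·(60m^3) ≥ 60(m+1)^3, since 2 ≥ (1 + 1/m)^3 for all m ≥ 17.
Combining, 3·2^(m + 1) ≥ 60(m+1)^3.
By the principle of mathematical induction, the result holds for all t ≥ 17.
Hence the smallest such n₀ is 17.

n₀ = 17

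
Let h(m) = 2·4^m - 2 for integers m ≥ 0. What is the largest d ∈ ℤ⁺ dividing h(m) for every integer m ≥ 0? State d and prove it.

Computing the first values: h(0) = 0 and h(1) = 6; gcd(0, 6) = 6, so d ≤ 6.
We prove 6 | 2·4^m - 2 for all m ≥ 0 by induction on m.
For the base case m = 0: h(0) = 0 = 6·(0), so 6 | h(0).
Suppose the result is true for m = j, i.e. 6 | h(j). Then
h(j+1) = 2·4^(j+1) - 2 = 4·(2·4^j - 2) + 6 = 4·h(j) + 6. The first term is divisible by 6 by the inductive hypothesis, and 6 is divisible by 6. Hence 6 | h(j+1).
By the principle of mathematical induction, the result holds for all m ≥ 0.
Therefore the largest such d is 6.

d = 6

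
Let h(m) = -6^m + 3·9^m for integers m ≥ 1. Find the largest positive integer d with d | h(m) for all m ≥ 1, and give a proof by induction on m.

Computing the first values: h(1) = 21 and h(2) = 207; gcd(21, 207) = 3, so d ≤ 3.
We prove 3 | -6^m + 3·9^m for all m ≥ 1 by induction on m.
When m = 1: h(1) = 21 = 3·(7), so 3 | h(1).
For the inductive step, assume it holds for an arbitrary r ≥ 1, i.e. 3 | h(r). Then
h(r+1) − 9·h(r) = (-6^(r+1) + 3·9^(r+1)) − 9·(-6^r + 3·9^r) = (-1)·6^r·(6 − 9) = (3)·6^r. Since 3 | h(r) by the inductive hypothesis, 3 | 9·h(r); and 3 | 3 since 3 = 3·1. Therefore 3 | h(r+1).
Hence, by induction on m, the claim holds for every m ≥ 1.
Therefore the largest such d is 3.

d = 3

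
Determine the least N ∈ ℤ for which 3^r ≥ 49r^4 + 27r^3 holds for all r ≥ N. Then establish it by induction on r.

At r = 12: 531441 < 1062720, so the inequality fails and N ≥ 13. We prove 3^r ≥ 49r^4 + 27r^3 for all r ≥ 13.
When r = 13: 3^r = 1594323 and 49r^4 + 27r^3 = 1458808, so 1594323 ≥ 1458808.
Suppose the result is true for r = j, so 3^j ≥ 49j^4 + 27j^3.
Then 3^(j + 1) = 3·(3^j) ≥ 3·(49j^4 + 27j^3).
Also, for j ≥ 13 we have 3·(49j^4 + 27j^3) ≥ 49(j+1)^4 + 27(j+1)^3, since 3·(49j^4 + 27j^3) − (49(j+1)^4 + 27(j+1)^3) = 98j^4 - 142j^3 - 375j^2 - 277j - 76, which is nonnegative for all j ≥ 13.
Combining, 3^(j + 1) ≥ 49(j+1)^4 + 27(j+1)^3.
By induction, the statement is established for all r ≥ 13.
Hence the smallest such N is 13.

N = 13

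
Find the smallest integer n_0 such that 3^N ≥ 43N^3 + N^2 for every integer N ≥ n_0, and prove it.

n_0 = 10

At N = 9: 19683 < 31428, so the inequality fails and n_0 ≥ 10. We prove 3^N ≥ 43N^3 + N^2 for all N ≥ 10.
Base case (N = 10): 3^N = 59049 and 43N^3 + N^2 = 43100, so 59049 ≥ 43100.
Inductive step: suppose the statement holds for some p ≥ 10, so 3^p ≥ 43p^3 + p^2.
Then 3^(p + 1) = 3·(3^p) ≥ 3·(43p^3 + p^2).
Also, for p ≥ 10 we have 3·(43p^3 + p^2) ≥ 43(p+1)^3 + (p+1)^2, since 3·(43p^3 + p^2) − (43(p+1)^3 + (p+1)^2) = 86p^3 - 127p^2 - 131p - 44, which is nonnegative for all p ≥ 10.
Combining, 3^(p + 1) ≥ 43(p+1)^3 + (p+1)^2.
By induction, the statement is established for all N ≥ 10.
Hence the smallest such n_0 is 10.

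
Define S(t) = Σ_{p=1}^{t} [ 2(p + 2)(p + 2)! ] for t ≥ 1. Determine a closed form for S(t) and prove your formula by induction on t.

We claim S(t) = 2(t + 3)! - 12 for all t ≥ 1.
Base case (t = 1): S(1) = 36, and the closed form gives 36. They agree.
Inductive step: suppose the statement holds for some p ≥ 1, so S(p) = 2(p + 3)! - 12.
Then S(p+1) = S(p) + (2(p + 3)(p + 3)!) = (2(p + 3)! - 12) + (2(p + 3)(p + 3)!).
Simplifying, S(p+1) = 2((p+1) + 3)! - 12,
which is the closed form with t = p+1.
By the principle of mathematical induction, the result holds for all t ≥ 1.

S(t) = 2(t + 3)! - 12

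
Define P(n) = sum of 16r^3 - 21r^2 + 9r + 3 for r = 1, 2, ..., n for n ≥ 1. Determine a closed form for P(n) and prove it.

We claim P(n) = n(4n^3 + n^2 - 2n + 4) for all n ≥ 1.
Base step (n = 1): P(1) = 7, and the closed form gives 7. They agree.
Inductive step: assume the claim holds for n = r, so P(r) = r(4r^3 + r^2 - 2r + 4).
Then P(r+1) = P(r) + (16r^3 + 27r^2 + 15r + 7) = (r(4r^3 + r^2 - 2r + 4)) + (16r^3 + 27r^2 + 15r + 7).
Simplifying, P(r+1) = (r + 1)(4r^3 + 13r^2 + 12r + 7) = (r+1)(4(r+1)^3 + (r+1)^2 - 2(r+1) + 4),
which is the closed form with n = r+1.
This completes the induction.

P(n) = n(4n^3 + n^2 - 2n + 4)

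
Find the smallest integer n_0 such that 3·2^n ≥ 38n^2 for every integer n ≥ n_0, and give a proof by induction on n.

At n = 10: 3072 < 3800, so the inequality fails and n_0 ≥ 11. We prove 3·2^n ≥ 38n^2 for all n ≥ 11.
When n = 11: 3·2^n = 6144 and 38n^2 = 4598, so 6144 ≥ 4598.
Inductive step: assume the claim holds for n = j, so 3·2^j ≥ 38j^2.
Then 3·2^(j + 1) = 2·(3·2^j) ≥ 2·(38j^2).
Also, for j ≥ 11 we have 2·(38j^2) ≥ 38(j+1)^2, since 2 ≥ (1 + 1/j)^2 for all j ≥ 11.
Combining, 3·2^(j + 1) ≥ 38(j+1)^2.
This completes the induction.
Hence the smallest such n_0 is 11.

n_0 = 11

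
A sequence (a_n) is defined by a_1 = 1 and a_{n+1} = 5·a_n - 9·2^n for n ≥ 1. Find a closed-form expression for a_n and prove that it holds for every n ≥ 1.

Computing the first terms: a_1 = 1, a_2 = -13, a_3 = -101. This suggests a_n = 3·2^n - 5^n.
When n = 1: the formula gives 1 = 1 = a_1.
Suppose the result is true for n = m, so a_m = 3·2^m - 5^m.
Then a_{m+1} = 5·a_m - 9·2^m = 5·(3·2^m - 5^m) - 9·2^m = 3·2^(m + 1) - 5^(m + 1),
which is the claimed formula at n = m+1.
By induction, the statement is established for all n ≥ 1.

a_n = 3·2^n - 5^n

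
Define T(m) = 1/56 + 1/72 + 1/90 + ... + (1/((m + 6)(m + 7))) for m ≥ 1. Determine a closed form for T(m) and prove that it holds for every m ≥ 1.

We claim T(m) = m/(7(m + 7)) for all m ≥ 1.
Base case (m = 1): T(1) = 1/56, and the closed form gives 1/56. They agree.
Suppose the result is true for m = r, so T(r) = r/(7(r + 7)).
Then T(r+1) = T(r) + (1/((r + 7)(r + 8))) = (r/(7(r + 7))) + (1/((r + 7)(r + 8))).
Simplifying, T(r+1) = (r + 1)/(7(r + 8)) = (r+1)/(7((r+1) + 7)),
which is the closed form with m = r+1.
By induction, the statement is established for all m ≥ 1.

T(m) = m/(7(m + 7))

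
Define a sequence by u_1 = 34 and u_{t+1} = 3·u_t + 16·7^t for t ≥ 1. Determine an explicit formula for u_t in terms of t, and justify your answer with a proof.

u_t = 2·3^t + 4·7^t

Computing the first terms: u_1 = 34, u_2 = 214, u_3 = 1426. This suggests u_t = 2·3^t + 4·7^t.
When t = 1: the formula gives 34 = 34 = u_1.
Inductive step: assume the claim holds for t = k, so u_k = 2·3^k + 4·7^k.
Then u_{k+1} = 3·u_k + 16·7^k = 3·(2·3^k + 4·7^k) + 16·7^k = 2·3^(k + 1) + 4·7^(k + 1),
which is the claimed formula at t = k+1.
By induction, the statement is established for all t ≥ 1.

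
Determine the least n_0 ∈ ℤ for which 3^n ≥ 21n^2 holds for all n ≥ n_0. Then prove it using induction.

n_0 = 7

At n = 6: 729 < 756, so the inequality fails and n_0 ≥ 7. We prove 3^n ≥ 21n^2 for all n ≥ 7.
For the base case n = 7: 3^n = 2187 and 21n^2 = 1029, so 2187 ≥ 1029.
Inductive step: assume the claim holds for n = r, so 3^r ≥ 21r^2.
Then 3^(r + 1) = 3·(3^r) ≥ 3·(21r^2).
Also, for r ≥ 7 we have 3·(21r^2) ≥ 21(r+1)^2, since 3 ≥ (1 + 1/r)^2 for all r ≥ 7.
Combining, 3^(r + 1) ≥ 21(r+1)^2.
This completes the induction.
Hence the smallest such n_0 is 7.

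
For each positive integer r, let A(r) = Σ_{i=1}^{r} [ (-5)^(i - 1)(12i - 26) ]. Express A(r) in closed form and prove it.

A(r) = 2(-5)^r(-r + 2) - 4

We claim A(r) = 2(-5)^r(-r + 2) - 4 for all r ≥ 1.
Base step (r = 1): A(1) = -14, and the closed form gives -14. They agree.
For the inductive step, assume it holds for an arbitrary i ≥ 1, so A(i) = 2(-5)^i(-i + 2) - 4.
Then A(i+1) = A(i) + ((-5)^i(12i - 14)) = (2(-5)^i(-i + 2) - 4) + ((-5)^i(12i - 14)).
Simplifying, A(i+1) = 10(-5)^i·i - 10(-5)^i - 4 = 2(-5)^(i+1)(-(i+1) + 2) - 4,
which is the closed form with r = i+1.
By induction, the statement is established for all r ≥ 1.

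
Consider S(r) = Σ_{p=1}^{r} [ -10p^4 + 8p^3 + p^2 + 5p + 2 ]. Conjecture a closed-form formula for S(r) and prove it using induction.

S(r) = -r(2r^4 + 3r^3 - r^2 - 5r - 5)

We claim S(r) = -r(2r^4 + 3r^3 - r^2 - 5r - 5) for all r ≥ 1.
When r = 1: S(1) = 6, and the closed form gives 6. They agree.
Inductive step: assume the claim holds for r = p, so S(p) = p(-2p^4 - 3p^3 + p^2 + 5p + 5).
Then S(p+1) = S(p) + (-10p^4 - 32p^3 - 35p^2 - 9p + 6) = (p(-2p^4 - 3p^3 + p^2 + 5p + 5)) + (-10p^4 - 32p^3 - 35p^2 - 9p + 6).
Simplifying, S(p+1) = -(p + 1)(2p^4 + 11p^3 + 20p^2 + 10p - 6) = -(p+1)(2(p+1)^4 + 3(p+1)^3 - (p+1)^2 - 5(p+1) - 5),
which is the closed form with r = p+1.
By induction, the statement is established for all r ≥ 1.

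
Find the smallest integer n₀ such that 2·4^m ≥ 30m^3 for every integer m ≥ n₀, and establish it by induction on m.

At m = 5: 2048 < 3750, so the inequality fails and n₀ ≥ 6. We prove 2·4^m ≥ 30m^3 for all m ≥ 6.
Base case (m = 6): 2·4^m = 8192 and 30m^3 = 6480, so 8192 ≥ 6480.
Suppose the result is true for m = p, so 2·4^p ≥ 30p^3.
Then 2·4^(p + 1) = 4·(2·4^p) ≥ 4·(30p^3).
Also, for p ≥ 6 we have 4·(30p^3) ≥ 30(p+1)^3, since 4 ≥ (1 + 1/p)^3 for all p ≥ 6.
Combining, 2·4^(p + 1) ≥ 30(p+1)^3.
This completes the induction.
Hence the smallest such n₀ is 6.

n₀ = 6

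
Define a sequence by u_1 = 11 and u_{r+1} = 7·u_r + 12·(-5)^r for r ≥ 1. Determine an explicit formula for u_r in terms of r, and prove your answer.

Computing the first terms: u_1 = 11, u_2 = 17, u_3 = 419. This suggests u_r = -(-5)^r + 6·7^(r - 1).
For the base case r = 1: the formula gives 11 = 11 = u_1.
For the inductive step, assume it holds for an arbitrary k ≥ 1, so u_k = -(-5)^k + 6·7^(k - 1).
Then u_{k+1} = 7·u_k + 12·(-5)^k = 7·(-(-5)^k + 6·7^(k - 1)) + 12·(-5)^k = -(-5)^(k + 1) + 6·7^k = -(-5)^(k+1) + 6·7^((k+1) - 1),
which is the claimed formula at r = k+1.
Hence, by induction on r, the claim holds for every r ≥ 1.

u_r = -(-5)^r + 6·7^(r - 1)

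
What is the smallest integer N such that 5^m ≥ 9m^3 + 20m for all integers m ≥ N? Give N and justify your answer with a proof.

At m = 4: 625 < 656, so the inequality fails and N ≥ 5. We prove 5^m ≥ 9m^3 + 20m for all m ≥ 5.
Base case (m = 5): 5^m = 3125 and 9m^3 + 20m = 1225, so 3125 ≥ 1225.
For the inductive step, assume it holds for an arbitrary j ≥ 5, so 5^j ≥ 9j^3 + 20j.
Then 5^(j + 1) = 5·(5^j) ≥ 5·(9j^3 + 20j).
Also, for j ≥ 5 we have 5·(9j^3 + 20j) ≥ 9(j+1)^3 + 20(j+1), since 5·(9j^3 + 20j) − (9(j+1)^3 + 20(j+1)) = 36j^3 - 27j^2 + 53j - 29, which is nonnegative for all j ≥ 5.
Combining, 5^(j + 1) ≥ 9(j+1)^3 + 20(j+1).
By induction, the statement is established for all m ≥ 5.
Hence the smallest such N is 5.

N = 5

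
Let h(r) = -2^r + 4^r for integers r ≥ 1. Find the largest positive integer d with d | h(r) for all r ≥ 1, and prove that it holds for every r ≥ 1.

Computing the first values: h(1) = 2 and h(2) = 12; gcd(2, 12) = 2, so d ≤ 2.
We prove 2 | -2^r + 4^r for all r ≥ 1 by induction on r.
Base case (r = 1): h(1) = 2 = 2·(1), so 2 | h(1).
Suppose the result is true for r = i, i.e. 2 | h(i). Then
4^{i+1} − 2^{i+1} = 4·4^i − 2·2^i = 4·(4^i − 2^i) + (2)·2^i. The first term is divisible by 2 by the inductive hypothesis, and the second term (2)·2^i is divisible by 2 since 2 | 2. Hence 2 | h(i+1).
This completes the induction.
Therefore the largest such d is 2.

d = 2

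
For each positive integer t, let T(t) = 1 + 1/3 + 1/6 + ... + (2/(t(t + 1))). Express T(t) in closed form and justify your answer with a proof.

We claim T(t) = 2t/(t + 1) for all t ≥ 1.
Base case (t = 1): T(1) = 1, and the closed form gives 1. They agree.
Suppose the result is true for t = j, so T(j) = 2j/(j + 1).
Then T(j+1) = T(j) + (2/((j + 1)(j + 2))) = (2j/(j + 1)) + (2/((j + 1)(j + 2))).
Simplifying, T(j+1) = 2(j + 1)/(j + 2) = 2(j+1)/((j+1) + 1),
which is the closed form with t = j+1.
By induction, the statement is established for all t ≥ 1.

T(t) = 2t/(t + 1)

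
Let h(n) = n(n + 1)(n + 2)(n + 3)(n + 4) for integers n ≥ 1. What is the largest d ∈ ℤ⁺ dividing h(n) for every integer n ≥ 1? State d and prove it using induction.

Computing the first values: h(1) = 120 and h(2) = 720; gcd(120, 720) = 120, so d ≤ 120.
We prove 120 | n(n + 1)(n + 2)(n + 3)(n + 4) for all n ≥ 1 by induction on n.
When n = 1: h(1) = 120 = 120·(1), so 120 | h(1).
Suppose the result is true for n = r, i.e. 120 | h(r). Then
h(r+1) − h(r) = (r+1)·(r+2)·(r+3)·(r+4)·(r+5) − r·(r+1)·(r+2)·(r+3)·(r+4) = (r+1)·(r+2)·(r+3)·(r+4)·[(r+5) − r] = 5·(r+1)·(r+2)·(r+3)·(r+4). The product of 4 consecutive integers is divisible by (4)! = 24, so h(r+1) − h(r) is divisible by 5·24 = 120. By the inductive hypothesis 120 | h(r), hence 120 | h(r+1).
This completes the induction.
Therefore the largest such d is 120.

d = 120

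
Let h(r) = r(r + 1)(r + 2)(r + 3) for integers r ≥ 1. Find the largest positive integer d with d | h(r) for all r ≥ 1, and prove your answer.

d = 24

Computing the first values: h(1) = 24 and h(2) = 120; gcd(24, 120) = 24, so d ≤ 24.
We prove 24 | r(r + 1)(r + 2)(r + 3) for all r ≥ 1 by induction on r.
When r = 1: h(1) = 24 = 24·(1), so 24 | h(1).
Suppose the result is true for r = j, i.e. 24 | h(j). Then
h(j+1) − h(j) = (j+1)·(j+2)·(j+3)·(j+4) − j·(j+1)·(j+2)·(j+3) = (j+1)·(j+2)·(j+3)·[(j+4) − j] = 4·(j+1)·(j+2)·(j+3). The product of 3 consecutive integers is divisible by (3)! = 6, so h(j+1) − h(j) is divisible by 4·6 = 24. By the inductive hypothesis 24 | h(j), hence 24 | h(j+1).
Hence, by induction on r, the claim holds for every r ≥ 1.
Therefore the largest such d is 24.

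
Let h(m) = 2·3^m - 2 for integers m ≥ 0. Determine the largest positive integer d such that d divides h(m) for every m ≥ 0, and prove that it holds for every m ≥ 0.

d = 4

Computing the first values: h(0) = 0 and h(1) = 4; gcd(0, 4) = 4, so d ≤ 4.
We prove 4 | 2·3^m - 2 for all m ≥ 0 by induction on m.
Base step (m = 0): h(0) = 0 = 4·(0), so 4 | h(0).
Inductive step: assume the claim holds for m = r, i.e. 4 | h(r). Then
h(r+1) = 2·3^(r+1) - 2 = 3·(2·3^r - 2) + 4 = 3·h(r) + 4. The first term is divisible by 4 by the inductive hypothesis, and 4 is divisible by 4. Hence 4 | h(r+1).
By induction, the statement is established for all m ≥ 0.
Therefore the largest such d is 4.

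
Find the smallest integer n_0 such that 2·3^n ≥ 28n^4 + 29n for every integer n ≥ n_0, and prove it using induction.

n_0 = 12

At n = 11: 354294 < 410267, so the inequality fails and n_0 ≥ 12. We prove 2·3^n ≥ 28n^4 + 29n for all n ≥ 12.
Base step (n = 12): 2·3^n = 1062882 and 28n^4 + 29n = 580956, so 1062882 ≥ 580956.
Inductive step: assume the claim holds for n = p, so 2·3^p ≥ 28p^4 + 29p.
Then 2·3^(p + 1) = 3·(2·3^p) ≥ 3·(28p^4 + 29p).
Also, for p ≥ 12 we have 3·(28p^4 + 29p) ≥ 28(p+1)^4 + 29(p+1), since 3·(28p^4 + 29p) − (28(p+1)^4 + 29(p+1)) = 56p^4 - 112p^3 - 168p^2 - 54p - 57, which is nonnegative for all p ≥ 12.
Combining, 2·3^(p + 1) ≥ 28(p+1)^4 + 29(p+1).
Hence, by induction on n, the claim holds for every n ≥ 12.
Hence the smallest such n_0 is 12.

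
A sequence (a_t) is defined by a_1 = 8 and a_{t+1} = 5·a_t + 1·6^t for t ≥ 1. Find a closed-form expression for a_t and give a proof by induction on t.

a_t = 2·5^(t - 1) + 6^t

Computing the first terms: a_1 = 8, a_2 = 46, a_3 = 266. This suggests a_t = 2·5^(t - 1) + 6^t.
Base step (t = 1): the formula gives 8 = 8 = a_1.
For the inductive step, assume it holds for an arbitrary m ≥ 1, so a_m = 2·5^(m - 1) + 6^m.
Then a_{m+1} = 5·a_m + 1·6^m = 5·(2·5^(m - 1) + 6^m) + 1·6^m = 2·5^m + 6^(m + 1) = 2·5^((m+1) - 1) + 6^(m+1),
which is the claimed formula at t = m+1.
This completes the induction.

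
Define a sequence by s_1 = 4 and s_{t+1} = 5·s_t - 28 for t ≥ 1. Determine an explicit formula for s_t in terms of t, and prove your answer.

Computing the first terms: s_1 = 4, s_2 = -8, s_3 = -68. This suggests s_t = -3·5^(t - 1) + 7.
When t = 1: the formula gives 4 = 4 = s_1.
For the inductive step, assume it holds for an arbitrary j ≥ 1, so s_j = -3·5^(j - 1) + 7.
Then s_{j+1} = 5·s_j - 28 = 5·(-3·5^(j - 1) + 7) - 28 = -3·5^j + 7 = -3·5^((j+1) - 1) + 7,
which is the claimed formula at t = j+1.
By the principle of mathematical induction, the result holds for all t ≥ 1.

s_t = -3·5^(t - 1) + 7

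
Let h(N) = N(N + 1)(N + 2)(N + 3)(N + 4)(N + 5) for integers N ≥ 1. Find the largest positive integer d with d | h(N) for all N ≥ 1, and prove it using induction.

Computing the first values: h(1) = 720 and h(2) = 5040; gcd(720, 5040) = 720, so d ≤ 720.
We prove 720 | N(N + 1)(N + 2)(N + 3)(N + 4)(N + 5) for all N ≥ 1 by induction on N.
Base case (N = 1): h(1) = 720 = 720·(1), so 720 | h(1).
For the inductive step, assume it holds for an arbitrary i ≥ 1, i.e. 720 | h(i). Then
h(i+1) − h(i) = (i+1)·(i+2)·(i+3)·(i+4)·(i+5)·(i+6) − i·(i+1)·(i+2)·(i+3)·(i+4)·(i+5) = (i+1)·(i+2)·(i+3)·(i+4)·(i+5)·[(i+6) − i] = 6·(i+1)·(i+2)·(i+3)·(i+4)·(i+5). The product of 5 consecutive integers is divisible by (5)! = 120, so h(i+1) − h(i) is divisible by 6·120 = 720. By the inductive hypothesis 720 | h(i), hence 720 | h(i+1).
By induction, the statement is established for all N ≥ 1.
Therefore the largest such d is 720.

d = 720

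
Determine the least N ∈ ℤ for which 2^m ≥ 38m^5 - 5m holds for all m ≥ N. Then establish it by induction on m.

N = 30

At m = 29: 536870912 < 779423517, so the inequality fails and N ≥ 30. We prove 2^m ≥ 38m^5 - 5m for all m ≥ 30.
Base step (m = 30): 2^m = 1073741824 and 38m^5 - 5m = 923399850, so 1073741824 ≥ 923399850.
For the inductive step, assume it holds for an arbitrary p ≥ 30, so 2^p ≥ 38p^5 - 5p.
Then 2^(p + 1) = 2·(2^p) ≥ 2·(38p^5 - 5p).
Also, for p ≥ 30 we have 2·(38p^5 - 5p) ≥ 38(p+1)^5 - 5(p+1), since 2·(38p^5 - 5p) − (38(p+1)^5 - 5(p+1)) = 38p^5 - 190p^4 - 380p^3 - 380p^2 - 195p - 33, which is nonnegative for all p ≥ 30.
Combining, 2^(p + 1) ≥ 38(p+1)^5 - 5(p+1).
By induction, the statement is established for all m ≥ 30.
Hence the smallest such N is 30.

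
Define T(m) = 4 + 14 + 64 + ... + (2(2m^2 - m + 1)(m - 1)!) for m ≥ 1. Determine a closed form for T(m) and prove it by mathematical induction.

We claim T(m) = (4m + 2)m! - 2 for all m ≥ 1.
Base step (m = 1): T(1) = 4, and the closed form gives 4. They agree.
Inductive step: suppose the statement holds for some p ≥ 1, so T(p) = (4p + 2)p! - 2.
Then T(p+1) = T(p) + (2(2p^2 + 3p + 2)p!) = ((4p + 2)p! - 2) + (2(2p^2 + 3p + 2)p!).
Simplifying, T(p+1) = (4(p+1) + 2)(p+1)! - 2,
which is the closed form with m = p+1.
This completes the induction.

T(m) = (4m + 2)m! - 2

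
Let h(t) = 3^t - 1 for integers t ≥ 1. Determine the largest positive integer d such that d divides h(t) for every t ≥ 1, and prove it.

d = 2

Computing the first values: h(1) = 2 and h(2) = 8; gcd(2, 8) = 2, so d ≤ 2.
We prove 2 | 3^t - 1 for all t ≥ 1 by induction on t.
Base step (t = 1): h(1) = 2 = 2·(1), so 2 | h(1).
Suppose the result is true for t = j, i.e. 2 | h(j). Then
3^{j+1} − 1^{j+1} = 3·3^j − 1·1^j = 3·(3^j − 1^j) + (2)·1^j. The first term is divisible by 2 by the inductive hypothesis, and the second term (2)·1^j is divisible by 2 since 2 | 2. Hence 2 | h(j+1).
Hence, by induction on t, the claim holds for every t ≥ 1.
Therefore the largest such d is 2.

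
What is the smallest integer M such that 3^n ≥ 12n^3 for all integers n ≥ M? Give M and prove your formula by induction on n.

At n = 7: 2187 < 4116, so the inequality fails and M ≥ 8. We prove 3^n ≥ 12n^3 for all n ≥ 8.
Base step (n = 8): 3^n = 6561 and 12n^3 = 6144, so 6561 ≥ 6144.
For the inductive step, assume it holds for an arbitrary j ≥ 8, so 3^j ≥ 12j^3.
Then 3^(j + 1) = 3·(3^j) ≥ 3·(12j^3).
Also, for j ≥ 8 we have 3·(12j^3) ≥ 12(j+1)^3, since 3 ≥ (1 + 1/j)^3 for all j ≥ 8.
Combining, 3^(j + 1) ≥ 12(j+1)^3.
Hence, by induction on n, the claim holds for every n ≥ 8.
Hence the smallest such M is 8.

M = 8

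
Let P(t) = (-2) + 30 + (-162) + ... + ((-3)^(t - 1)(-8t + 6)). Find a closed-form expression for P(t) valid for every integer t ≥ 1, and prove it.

We claim P(t) = (-3)^t(2t - 1) + 1 for all t ≥ 1.
Base case (t = 1): P(1) = -2, and the closed form gives -2. They agree.
Inductive step: assume the claim holds for t = m, so P(m) = (-3)^m(2m - 1) + 1.
Then P(m+1) = P(m) + ((-3)^m(-8m - 2)) = ((-3)^m(2m - 1) + 1) + ((-3)^m(-8m - 2)).
Simplifying, P(m+1) = -6(-3)^m·m - 3(-3)^m + 1 = (-3)^(m+1)(2(m+1) - 1) + 1,
which is the closed form with t = m+1.
This completes the induction.

P(t) = (-3)^t(2t - 1) + 1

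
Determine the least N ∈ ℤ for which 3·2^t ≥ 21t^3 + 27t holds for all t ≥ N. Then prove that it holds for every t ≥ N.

At t = 14: 49152 < 58002, so the inequality fails and N ≥ 15. We prove 3·2^t ≥ 21t^3 + 27t for all t ≥ 15.
Base case (t = 15): 3·2^t = 98304 and 21t^3 + 27t = 71280, so 98304 ≥ 71280.
Suppose the result is true for t = i, so 3·2^i ≥ 21i^3 + 27i.
Then 3·2^(i + 1) = 2·(3·2^i) ≥ 2·(21i^3 + 27i).
Also, for i ≥ 15 we have 2·(21i^3 + 27i) ≥ 21(i+1)^3 + 27(i+1), since 2·(21i^3 + 27i) − (21(i+1)^3 + 27(i+1)) = 21i^3 - 63i^2 - 36i - 48, which is nonnegative for all i ≥ 15.
Combining, 3·2^(i + 1) ≥ 21(i+1)^3 + 27(i+1).
By induction, the statement is established for all t ≥ 15.
Hence the smallest such N is 15.

N = 15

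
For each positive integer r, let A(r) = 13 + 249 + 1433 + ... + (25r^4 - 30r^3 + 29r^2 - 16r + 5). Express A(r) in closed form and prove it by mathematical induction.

We claim A(r) = r(5r^4 + 5r^3 + 3r^2 - r + 1) for all r ≥ 1.
Base step (r = 1): A(1) = 13, and the closed form gives 13. They agree.
Suppose the result is true for r = k, so A(k) = k(5k^4 + 5k^3 + 3k^2 - k + 1).
Then A(k+1) = A(k) + (25k^4 + 70k^3 + 89k^2 + 52k + 13) = (k(5k^4 + 5k^3 + 3k^2 - k + 1)) + (25k^4 + 70k^3 + 89k^2 + 52k + 13).
Simplifying, A(k+1) = (k + 1)(5k^4 + 25k^3 + 48k^2 + 40k + 13) = (k+1)(5(k+1)^4 + 5(k+1)^3 + 3(k+1)^2 - (k+1) + 1),
which is the closed form with r = k+1.
Hence, by induction on r, the claim holds for every r ≥ 1.

A(r) = r(5r^4 + 5r^3 + 3r^2 - r + 1)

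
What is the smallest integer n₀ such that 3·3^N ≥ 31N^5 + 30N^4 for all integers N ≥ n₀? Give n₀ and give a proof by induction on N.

n₀ = 15

At N = 14: 14348907 < 17825024, so the inequality fails and n₀ ≥ 15. We prove 3·3^N ≥ 31N^5 + 30N^4 for all N ≥ 15.
Base step (N = 15): 3·3^N = 43046721 and 31N^5 + 30N^4 = 25059375, so 43046721 ≥ 25059375.
For the inductive step, assume it holds for an arbitrary k ≥ 15, so 3·3^k ≥ 31k^5 + 30k^4.
Then 3·3^(k + 1) = 3·(3·3^k) ≥ 3·(31k^5 + 30k^4).
Also, for k ≥ 15 we have 3·(31k^5 + 30k^4) ≥ 31(k+1)^5 + 30(k+1)^4, since 3·(31k^5 + 30k^4) − (31(k+1)^5 + 30(k+1)^4) = 62k^5 - 95k^4 - 430k^3 - 490k^2 - 275k - 61, which is nonnegative for all k ≥ 15.
Combining, 3·3^(k + 1) ≥ 31(k+1)^5 + 30(k+1)^4.
Hence, by induction on N, the claim holds for every N ≥ 15.
Hence the smallest such n₀ is 15.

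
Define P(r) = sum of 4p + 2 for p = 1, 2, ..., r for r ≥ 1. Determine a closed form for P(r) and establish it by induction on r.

P(r) = 2r(r + 2)

We claim P(r) = 2r(r + 2) for all r ≥ 1.
Base case (r = 1): P(1) = 6, and the closed form gives 6. They agree.
For the inductive step, assume it holds for an arbitrary p ≥ 1, so P(p) = 2p(p + 2).
Then P(p+1) = P(p) + (4p + 6) = (2p(p + 2)) + (4p + 6).
Simplifying, P(p+1) = 2(p + 1)(p + 3) = 2(p+1)((p+1) + 2),
which is the closed form with r = p+1.
Hence, by induction on r, the claim holds for every r ≥ 1.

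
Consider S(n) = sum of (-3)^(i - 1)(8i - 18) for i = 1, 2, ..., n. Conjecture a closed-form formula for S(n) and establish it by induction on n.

We claim S(n) = 2(-3)^n(-n + 2) - 4 for all n ≥ 1.
When n = 1: S(1) = -10, and the closed form gives -10. They agree.
Inductive step: suppose the statement holds for some i ≥ 1, so S(i) = 2(-3)^i(-i + 2) - 4.
Then S(i+1) = S(i) + ((-3)^i(8i - 10)) = (2(-3)^i(-i + 2) - 4) + ((-3)^i(8i - 10)).
Simplifying, S(i+1) = 6(-3)^i·i - 6(-3)^i - 4 = 2(-3)^(i+1)(-(i+1) + 2) - 4,
which is the closed form with n = i+1.
By the principle of mathematical induction, the result holds for all n ≥ 1.

S(n) = 2(-3)^n(-n + 2) - 4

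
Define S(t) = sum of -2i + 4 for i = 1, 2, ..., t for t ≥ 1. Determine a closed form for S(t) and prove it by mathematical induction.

S(t) = -t(t - 3)

We claim S(t) = -t(t - 3) for all t ≥ 1.
Base step (t = 1): S(1) = 2, and the closed form gives 2. They agree.
Suppose the result is true for t = i, so S(i) = i(-i + 3).
Then S(i+1) = S(i) + (-2i + 2) = (i(-i + 3)) + (-2i + 2).
Simplifying, S(i+1) = -(i - 2)(i + 1) = -(i+1)((i+1) - 3),
which is the closed form with t = i+1.
Hence, by induction on t, the claim holds for every t ≥ 1.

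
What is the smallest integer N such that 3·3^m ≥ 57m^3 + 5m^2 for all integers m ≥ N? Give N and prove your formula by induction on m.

At m = 8: 19683 < 29504, so the inequality fails and N ≥ 9. We prove 3·3^m ≥ 57m^3 + 5m^2 for all m ≥ 9.
When m = 9: 3·3^m = 59049 and 57m^3 + 5m^2 = 41958, so 59049 ≥ 41958.
Inductive step: suppose the statement holds for some k ≥ 9, so 3·3^k ≥ 57k^3 + 5k^2.
Then 3·3^(k + 1) = 3·(3·3^k) ≥ 3·(57k^3 + 5k^2).
Also, for k ≥ 9 we have 3·(57k^3 + 5k^2) ≥ 57(k+1)^3 + 5(k+1)^2, since 3·(57k^3 + 5k^2) − (57(k+1)^3 + 5(k+1)^2) = 114k^3 - 161k^2 - 181k - 62, which is nonnegative for all k ≥ 9.
Combining, 3·3^(k + 1) ≥ 57(k+1)^3 + 5(k+1)^2.
By the principle of mathematical induction, the result holds for all m ≥ 9.
Hence the smallest such N is 9.

N = 9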